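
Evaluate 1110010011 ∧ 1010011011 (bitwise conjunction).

AND: 1 only when both bits are 1
  1110010011
& 1010011011
------------
  1010010011
Decimal: 915 & 667 = 659



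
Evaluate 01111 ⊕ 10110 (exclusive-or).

XOR: 1 when bits differ
  01111
^ 10110
-------
  11001
Decimal: 15 ^ 22 = 25



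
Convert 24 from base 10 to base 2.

Using repeated division by 2:
24 ÷ 2 = 12 remainder 0
12 ÷ 2 = 6 remainder 0
6 ÷ 2 = 3 remainder 0
3 ÷ 2 = 1 remainder 1
1 ÷ 2 = 0 remainder 1
Reading remainders bottom to top: 11000



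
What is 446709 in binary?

Using repeated division by 2:
446709 ÷ 2 = 223354 remainder 1
223354 ÷ 2 = 111677 remainder 0
111677 ÷ 2 = 55838 remainder 1
55838 ÷ 2 = 27919 remainder 0
27919 ÷ 2 = 13959 remainder 1
13959 ÷ 2 = 6979 remainder 1
6979 ÷ 2 = 3489 remainder 1
3489 ÷ 2 = 1744 remainder 1
1744 ÷ 2 = 872 remainder 0
872 ÷ 2 = 436 remainder 0
436 ÷ 2 = 218 remainder 0
218 ÷ 2 = 109 remainder 0
109 ÷ 2 = 54 remainder 1
54 ÷ 2 = 27 remainder 0
27 ÷ 2 = 13 remainder 1
13 ÷ 2 = 6 remainder 1
6 ÷ 2 = 3 remainder 0
3 ÷ 2 = 1 remainder 1
1 ÷ 2 = 0 remainder 1
Reading remainders bottom to top: 1101101000011110101



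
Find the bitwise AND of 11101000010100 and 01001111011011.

AND: 1 only when both bits are 1
  11101000010100
& 01001111011011
----------------
  01001000010000
Decimal: 14868 & 5083 = 4624



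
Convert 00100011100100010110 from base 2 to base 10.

Sum of powers of 2 for each 1-bit:
2^1 + 2^2 + 2^4 + 2^8 + 2^11 + 2^12 + 2^13 + 2^17
= 2 + 4 + 16 + 256 + 2048 + 4096 + 8192 + 131072
= 145686



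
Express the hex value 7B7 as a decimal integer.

Expand by place value (powers of 16):
Digit values: B = 11
7B7 = 7 × 16^2 + 11 × 16^1 + 7 × 16^0
= 7 × 256 + 11 × 16 + 7 × 1
= 1792 + 176 + 7
= 1975



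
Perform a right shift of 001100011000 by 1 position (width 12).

Original: 001100011000 (decimal 792)
Shift right by 1 position
Drop the 1 low bit; fill with zero on the left
Result: 000110001100 (decimal 396)
Equivalent: 792 >> 1 = 792 ÷ 2^1 = 396



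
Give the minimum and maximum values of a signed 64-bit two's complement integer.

For 64-bit two's complement:
Minimum: -2^63 = -9223372036854775808
Maximum: 2^63 - 1 = 9223372036854775807



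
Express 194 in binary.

Using repeated division by 2:
194 ÷ 2 = 97 remainder 0
97 ÷ 2 = 48 remainder 1
48 ÷ 2 = 24 remainder 0
24 ÷ 2 = 12 remainder 0
12 ÷ 2 = 6 remainder 0
6 ÷ 2 = 3 remainder 0
3 ÷ 2 = 1 remainder 1
1 ÷ 2 = 0 remainder 1
Reading remainders bottom to top: 11000010



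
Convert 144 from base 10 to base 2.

Using repeated division by 2:
144 ÷ 2 = 72 remainder 0
72 ÷ 2 = 36 remainder 0
36 ÷ 2 = 18 remainder 0
18 ÷ 2 = 9 remainder 0
9 ÷ 2 = 4 remainder 1
4 ÷ 2 = 2 remainder 0
2 ÷ 2 = 1 remainder 0
1 ÷ 2 = 0 remainder 1
Reading remainders bottom to top: 10010000



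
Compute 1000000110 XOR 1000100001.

XOR: 1 when bits differ
  1000000110
^ 1000100001
------------
  0000100111
Decimal: 518 ^ 545 = 39



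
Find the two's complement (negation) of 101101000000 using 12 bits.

Original (sign bit 1, negative): 101101000000
Step 1 - Invert all bits: 010010111111
Step 2 - Add 1: 010011000000
Verification: 101101000000 + 010011000000 = 1000000000000; discarding the end carry (carry out of the top bit) leaves the 12-bit value 000000000000, as required for x + (-x)



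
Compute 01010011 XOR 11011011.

XOR: 1 when bits differ
  01010011
^ 11011011
----------
  10001000
Decimal: 83 ^ 219 = 136



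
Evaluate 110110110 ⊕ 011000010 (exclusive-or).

XOR: 1 when bits differ
  110110110
^ 011000010
-----------
  101110100
Decimal: 438 ^ 194 = 372



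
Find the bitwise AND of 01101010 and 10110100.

AND: 1 only when both bits are 1
  01101010
& 10110100
----------
  00100000
Decimal: 106 & 180 = 32



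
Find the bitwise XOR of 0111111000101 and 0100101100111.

XOR: 1 when bits differ
  0111111000101
^ 0100101100111
---------------
  0011010100010
Decimal: 4037 ^ 2407 = 1698



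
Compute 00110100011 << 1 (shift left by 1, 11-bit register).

Original: 00110100011 (decimal 419)
Shift left by 1 position
Append 1 zero on the right
Result: 01101000110 (decimal 838)
Equivalent: 419 << 1 = 419 × 2^1 = 838



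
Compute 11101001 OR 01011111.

OR: 1 when either bit is 1
  11101001
| 01011111
----------
  11111111
Decimal: 233 | 95 = 255



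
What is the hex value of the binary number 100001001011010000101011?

Group into 4-bit nibbles from right:
  1000 = 8
  0100 = 4
  1011 = B
  0100 = 4
  0010 = 2
  1011 = B
Result: 84B42B



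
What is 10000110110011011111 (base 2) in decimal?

Sum of powers of 2 for each 1-bit:
2^0 + 2^1 + 2^2 + 2^3 + 2^4 + 2^6 + 2^7 + 2^10 + 2^11 + 2^13 + 2^14 + 2^19
= 1 + 2 + 4 + 8 + 16 + 64 + 128 + 1024 + 2048 + 8192 + 16384 + 524288
= 552159



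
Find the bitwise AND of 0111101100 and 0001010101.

AND: 1 only when both bits are 1
  0111101100
& 0001010101
------------
  0001000100
Decimal: 492 & 85 = 68



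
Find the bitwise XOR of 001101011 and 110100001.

XOR: 1 when bits differ
  001101011
^ 110100001
-----------
  111001010
Decimal: 107 ^ 417 = 458



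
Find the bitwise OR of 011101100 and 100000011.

OR: 1 when either bit is 1
  011101100
| 100000011
-----------
  111101111
Decimal: 236 | 259 = 495



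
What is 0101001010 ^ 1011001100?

XOR: 1 when bits differ
  0101001010
^ 1011001100
------------
  1110000110
Decimal: 330 ^ 716 = 902



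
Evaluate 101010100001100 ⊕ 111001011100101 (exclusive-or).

XOR: 1 when bits differ
  101010100001100
^ 111001011100101
-----------------
  010011111101001
Decimal: 21772 ^ 29413 = 10217



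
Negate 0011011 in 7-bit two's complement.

Original: 0011011
Step 1 - Invert all bits: 1100100
Step 2 - Add 1: 1100101
Verification: 0011011 + 1100101 = 10000000; discarding the end carry (carry out of the top bit) leaves the 7-bit value 0000000, as required for x + (-x)



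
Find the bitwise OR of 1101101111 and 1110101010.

OR: 1 when either bit is 1
  1101101111
| 1110101010
------------
  1111101111
Decimal: 879 | 938 = 1007



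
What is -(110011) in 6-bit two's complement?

Original (sign bit 1, negative): 110011
Step 1 - Invert all bits: 001100
Step 2 - Add 1: 001101
Verification: 110011 + 001101 = 1000000; discarding the end carry (carry out of the top bit) leaves the 6-bit value 000000, as required for x + (-x)



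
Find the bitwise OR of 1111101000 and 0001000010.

OR: 1 when either bit is 1
  1111101000
| 0001000010
------------
  1111101010
Decimal: 1000 | 66 = 1002



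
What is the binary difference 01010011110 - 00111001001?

Method 1 - Direct subtraction (column by column from the right: bit − bit − borrow-in; if negative, add 2 and borrow 1 from the next column):
borrow: 01110000010
        01010011110
-       00111001001
-------------------
        00011010101

Method 2 - Add two's complement:
Two's complement of 00111001001: invert → 11000110110, add 1 → 11000110111
  01010011110
+ 11000110111
-------------
 100011010101  (end carry out of the top bit = 1)
Discarding the end carry: 00011010101
Decimal check:
  01010011110 = 512 + 128 + 16 + 8 + 4 + 2 = 670
  00111001001 = 256 + 128 + 64 + 8 + 1 = 457
  670 - 457 = 213, and 00011010101 = 128 + 64 + 16 + 4 + 1 = 213 ✓



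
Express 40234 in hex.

Using repeated division by 16 (digits 10–15 are A–F):
40234 ÷ 16 = 2514 remainder 10 (A)
2514 ÷ 16 = 157 remainder 2
157 ÷ 16 = 9 remainder 13 (D)
9 ÷ 16 = 0 remainder 9
Reading remainders bottom to top: 9D2A



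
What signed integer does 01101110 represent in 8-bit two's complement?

Binary: 01101110
Sign bit: 0 (non-negative)
Read directly as an unsigned value:
01101110 = 64 + 32 + 8 + 4 + 2 = 110
Value: 110



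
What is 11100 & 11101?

AND: 1 only when both bits are 1
  11100
& 11101
-------
  11100
Decimal: 28 & 29 = 28



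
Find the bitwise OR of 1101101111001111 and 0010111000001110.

OR: 1 when either bit is 1
  1101101111001111
| 0010111000001110
------------------
  1111111111001111
Decimal: 56271 | 11790 = 65487



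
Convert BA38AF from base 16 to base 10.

Expand by place value (powers of 16):
Digit values: B = 11, A = 10, F = 15
BA38AF = 11 × 16^5 + 10 × 16^4 + 3 × 16^3 + 8 × 16^2 + 10 × 16^1 + 15 × 16^0
= 11 × 1048576 + 10 × 65536 + 3 × 4096 + 8 × 256 + 10 × 16 + 15 × 1
= 11534336 + 655360 + 12288 + 2048 + 160 + 15
= 12204207



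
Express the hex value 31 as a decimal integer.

Expand by place value (powers of 16):
31 = 3 × 16^1 + 1 × 16^0
= 3 × 16 + 1 × 1
= 48 + 1
= 49



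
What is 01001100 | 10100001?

OR: 1 when either bit is 1
  01001100
| 10100001
----------
  11101101
Decimal: 76 | 161 = 237



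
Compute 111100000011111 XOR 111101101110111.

XOR: 1 when bits differ
  111100000011111
^ 111101101110111
-----------------
  000001101101000
Decimal: 30751 ^ 31607 = 872



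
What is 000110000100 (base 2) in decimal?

Sum of powers of 2 for each 1-bit:
2^2 + 2^7 + 2^8
= 4 + 128 + 256
= 388



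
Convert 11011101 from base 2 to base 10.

Sum of powers of 2 for each 1-bit:
2^0 + 2^2 + 2^3 + 2^4 + 2^6 + 2^7
= 1 + 4 + 8 + 16 + 64 + 128
= 221



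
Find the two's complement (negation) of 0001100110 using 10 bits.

Original: 0001100110
Step 1 - Invert all bits: 1110011001
Step 2 - Add 1: 1110011010
Verification: 0001100110 + 1110011010 = 10000000000; discarding the end carry (carry out of the top bit) leaves the 10-bit value 0000000000, as required for x + (-x)



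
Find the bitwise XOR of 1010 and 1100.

XOR: 1 when bits differ
  1010
^ 1100
------
  0110
Decimal: 10 ^ 12 = 6



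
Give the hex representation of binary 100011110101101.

Group into 4-bit nibbles from right:
  0100 = 4
  0111 = 7
  1010 = A
  1101 = D
Result: 47AD



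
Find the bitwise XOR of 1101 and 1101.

XOR: 1 when bits differ
  1101
^ 1101
------
  0000
Decimal: 13 ^ 13 = 0



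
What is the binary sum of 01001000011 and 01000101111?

Add column by column from the right: bit + bit + carry-in; write the sum mod 2, carry 1 when the sum is 2 or 3.
carry:  10000011110
        01001000011
+       01000101111
-------------------
       010001110010
(the carry out of the leftmost column, 0, becomes the leading bit)
Decimal check:
  01001000011 = 512 + 64 + 2 + 1 = 579
  01000101111 = 512 + 32 + 8 + 4 + 2 + 1 = 559
  579 + 559 = 1138, and 010001110010 = 1024 + 64 + 32 + 16 + 2 = 1138 ✓



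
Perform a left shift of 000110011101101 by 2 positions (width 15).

Original: 000110011101101 (decimal 3309)
Shift left by 2 positions
Append 2 zeros on the right
Result: 011001110110100 (decimal 13236)
Equivalent: 3309 << 2 = 3309 × 2^2 = 13236



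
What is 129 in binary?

Using repeated division by 2:
129 ÷ 2 = 64 remainder 1
64 ÷ 2 = 32 remainder 0
32 ÷ 2 = 16 remainder 0
16 ÷ 2 = 8 remainder 0
8 ÷ 2 = 4 remainder 0
4 ÷ 2 = 2 remainder 0
2 ÷ 2 = 1 remainder 0
1 ÷ 2 = 0 remainder 1
Reading remainders bottom to top: 10000001



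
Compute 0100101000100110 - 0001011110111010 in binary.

Method 1 - Direct subtraction (column by column from the right: bit − bit − borrow-in; if negative, add 2 and borrow 1 from the next column):
borrow: 0110111111110000
        0100101000100110
-       0001011110111010
------------------------
        0011001001101100

Method 2 - Add two's complement:
Two's complement of 0001011110111010: invert → 1110100001000101, add 1 → 1110100001000110
  0100101000100110
+ 1110100001000110
------------------
 10011001001101100  (end carry out of the top bit = 1)
Discarding the end carry: 0011001001101100
Decimal check:
  0100101000100110 = 16384 + 2048 + 512 + 32 + 4 + 2 = 18982
  0001011110111010 = 4096 + 1024 + 512 + 256 + 128 + 32 + 16 + 8 + 2 = 6074
  18982 - 6074 = 12908, and 0011001001101100 = 8192 + 4096 + 512 + 64 + 32 + 8 + 4 = 12908 ✓



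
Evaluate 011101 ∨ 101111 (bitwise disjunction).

OR: 1 when either bit is 1
  011101
| 101111
--------
  111111
Decimal: 29 | 47 = 63



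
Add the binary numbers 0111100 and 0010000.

Add column by column from the right: bit + bit + carry-in; write the sum mod 2, carry 1 when the sum is 2 or 3.
carry:  1100000
        0111100
+       0010000
---------------
       01001100
(the carry out of the leftmost column, 0, becomes the leading bit)
Decimal check:
  0111100 = 32 + 16 + 8 + 4 = 60
  0010000 = 16
  60 + 16 = 76, and 01001100 = 64 + 8 + 4 = 76 ✓



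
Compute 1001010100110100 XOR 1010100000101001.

XOR: 1 when bits differ
  1001010100110100
^ 1010100000101001
------------------
  0011110100011101
Decimal: 38196 ^ 43049 = 15645



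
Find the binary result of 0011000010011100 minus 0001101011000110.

Method 1 - Direct subtraction (column by column from the right: bit − bit − borrow-in; if negative, add 2 and borrow 1 from the next column):
borrow: 0011111110001100
        0011000010011100
-       0001101011000110
------------------------
        0001010111010110

Method 2 - Add two's complement:
Two's complement of 0001101011000110: invert → 1110010100111001, add 1 → 1110010100111010
  0011000010011100
+ 1110010100111010
------------------
 10001010111010110  (end carry out of the top bit = 1)
Discarding the end carry: 0001010111010110
Decimal check:
  0011000010011100 = 8192 + 4096 + 128 + 16 + 8 + 4 = 12444
  0001101011000110 = 4096 + 2048 + 512 + 128 + 64 + 4 + 2 = 6854
  12444 - 6854 = 5590, and 0001010111010110 = 4096 + 1024 + 256 + 128 + 64 + 16 + 4 + 2 = 5590 ✓



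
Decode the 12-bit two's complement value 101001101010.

Binary: 101001101010
Sign bit: 1 (negative)
Invert: 010110010101
Add 1:  010110010110
Magnitude: 010110010110 = 1024 + 256 + 128 + 16 + 4 + 2 = 1430
Value: -1430



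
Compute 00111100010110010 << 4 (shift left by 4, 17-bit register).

Original: 00111100010110010 (decimal 30898)
Shift left by 4 positions
Append 4 zeros on the right and drop the 4 high bits that overflow the 17-bit width
Result: 11000101100100000 (decimal 101152)
Equivalent: 30898 << 4 = 30898 × 2^4 = 494368, truncated to 17 bits = 101152



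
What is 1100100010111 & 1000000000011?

AND: 1 only when both bits are 1
  1100100010111
& 1000000000011
---------------
  1000000000011
Decimal: 6423 & 4099 = 4099



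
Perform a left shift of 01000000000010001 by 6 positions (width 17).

Original: 01000000000010001 (decimal 32785)
Shift left by 6 positions
Append 6 zeros on the right and drop the 6 high bits that overflow the 17-bit width
Result: 00000010001000000 (decimal 1088)
Equivalent: 32785 << 6 = 32785 × 2^6 = 2098240, truncated to 17 bits = 1088



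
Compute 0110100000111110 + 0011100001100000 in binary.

Add column by column from the right: bit + bit + carry-in; write the sum mod 2, carry 1 when the sum is 2 or 3.
carry:  1111000011000000
        0110100000111110
+       0011100001100000
------------------------
       01010000010011110
(the carry out of the leftmost column, 0, becomes the leading bit)
Decimal check:
  0110100000111110 = 16384 + 8192 + 2048 + 32 + 16 + 8 + 4 + 2 = 26686
  0011100001100000 = 8192 + 4096 + 2048 + 64 + 32 = 14432
  26686 + 14432 = 41118, and 01010000010011110 = 32768 + 8192 + 128 + 16 + 8 + 4 + 2 = 41118 ✓



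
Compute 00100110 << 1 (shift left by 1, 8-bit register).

Original: 00100110 (decimal 38)
Shift left by 1 position
Append 1 zero on the right
Result: 01001100 (decimal 76)
Equivalent: 38 << 1 = 38 × 2^1 = 76



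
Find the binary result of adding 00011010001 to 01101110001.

Add column by column from the right: bit + bit + carry-in; write the sum mod 2, carry 1 when the sum is 2 or 3.
carry:  11111100010
        00011010001
+       01101110001
-------------------
       010001000010
(the carry out of the leftmost column, 0, becomes the leading bit)
Decimal check:
  00011010001 = 128 + 64 + 16 + 1 = 209
  01101110001 = 512 + 256 + 64 + 32 + 16 + 1 = 881
  209 + 881 = 1090, and 010001000010 = 1024 + 64 + 2 = 1090 ✓



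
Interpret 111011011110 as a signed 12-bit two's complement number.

Binary: 111011011110
Sign bit: 1 (negative)
Invert: 000100100001
Add 1:  000100100010
Magnitude: 000100100010 = 256 + 32 + 2 = 290
Value: -290



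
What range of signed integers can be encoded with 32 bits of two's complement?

For 32-bit two's complement:
Minimum: -2^31 = -2147483648
Maximum: 2^31 - 1 = 2147483647



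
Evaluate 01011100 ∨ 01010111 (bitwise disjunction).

OR: 1 when either bit is 1
  01011100
| 01010111
----------
  01011111
Decimal: 92 | 87 = 95



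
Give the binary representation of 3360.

Using repeated division by 2:
3360 ÷ 2 = 1680 remainder 0
1680 ÷ 2 = 840 remainder 0
840 ÷ 2 = 420 remainder 0
420 ÷ 2 = 210 remainder 0
210 ÷ 2 = 105 remainder 0
105 ÷ 2 = 52 remainder 1
52 ÷ 2 = 26 remainder 0
26 ÷ 2 = 13 remainder 0
13 ÷ 2 = 6 remainder 1
6 ÷ 2 = 3 remainder 0
3 ÷ 2 = 1 remainder 1
1 ÷ 2 = 0 remainder 1
Reading remainders bottom to top: 110100100000



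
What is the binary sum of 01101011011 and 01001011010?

Add column by column from the right: bit + bit + carry-in; write the sum mod 2, carry 1 when the sum is 2 or 3.
carry:  10010110100
        01101011011
+       01001011010
-------------------
       010110110101
(the carry out of the leftmost column, 0, becomes the leading bit)
Decimal check:
  01101011011 = 512 + 256 + 64 + 16 + 8 + 2 + 1 = 859
  01001011010 = 512 + 64 + 16 + 8 + 2 = 602
  859 + 602 = 1461, and 010110110101 = 1024 + 256 + 128 + 32 + 16 + 4 + 1 = 1461 ✓



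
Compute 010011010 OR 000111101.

OR: 1 when either bit is 1
  010011010
| 000111101
-----------
  010111111
Decimal: 154 | 61 = 191



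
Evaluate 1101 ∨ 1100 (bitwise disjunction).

OR: 1 when either bit is 1
  1101
| 1100
------
  1101
Decimal: 13 | 12 = 13



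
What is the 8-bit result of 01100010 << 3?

Original: 01100010 (decimal 98)
Shift left by 3 positions
Append 3 zeros on the right and drop the 3 high bits that overflow the 8-bit width
Result: 00010000 (decimal 16)
Equivalent: 98 << 3 = 98 × 2^3 = 784, truncated to 8 bits = 16



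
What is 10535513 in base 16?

Using repeated division by 16 (digits 10–15 are A–F):
10535513 ÷ 16 = 658469 remainder 9
658469 ÷ 16 = 41154 remainder 5
41154 ÷ 16 = 2572 remainder 2
2572 ÷ 16 = 160 remainder 12 (C)
160 ÷ 16 = 10 remainder 0
10 ÷ 16 = 0 remainder 10 (A)
Reading remainders bottom to top: A0C259



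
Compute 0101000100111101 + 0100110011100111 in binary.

Add column by column from the right: bit + bit + carry-in; write the sum mod 2, carry 1 when the sum is 2 or 3.
carry:  1000001111111110
        0101000100111101
+       0100110011100111
------------------------
       01001111000100100
(the carry out of the leftmost column, 0, becomes the leading bit)
Decimal check:
  0101000100111101 = 16384 + 4096 + 256 + 32 + 16 + 8 + 4 + 1 = 20797
  0100110011100111 = 16384 + 2048 + 1024 + 128 + 64 + 32 + 4 + 2 + 1 = 19687
  20797 + 19687 = 40484, and 01001111000100100 = 32768 + 4096 + 2048 + 1024 + 512 + 32 + 4 = 40484 ✓



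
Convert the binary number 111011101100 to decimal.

Sum of powers of 2 for each 1-bit:
2^2 + 2^3 + 2^5 + 2^6 + 2^7 + 2^9 + 2^10 + 2^11
= 4 + 8 + 32 + 64 + 128 + 512 + 1024 + 2048
= 3820



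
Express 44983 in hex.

Using repeated division by 16 (digits 10–15 are A–F):
44983 ÷ 16 = 2811 remainder 7
2811 ÷ 16 = 175 remainder 11 (B)
175 ÷ 16 = 10 remainder 15 (F)
10 ÷ 16 = 0 remainder 10 (A)
Reading remainders bottom to top: AFB7



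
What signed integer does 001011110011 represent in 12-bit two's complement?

Binary: 001011110011
Sign bit: 0 (non-negative)
Read directly as an unsigned value:
001011110011 = 512 + 128 + 64 + 32 + 16 + 2 + 1 = 755
Value: 755



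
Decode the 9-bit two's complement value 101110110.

Binary: 101110110
Sign bit: 1 (negative)
Invert: 010001001
Add 1:  010001010
Magnitude: 010001010 = 128 + 8 + 2 = 138
Value: -138



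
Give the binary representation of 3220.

Using repeated division by 2:
3220 ÷ 2 = 1610 remainder 0
1610 ÷ 2 = 805 remainder 0
805 ÷ 2 = 402 remainder 1
402 ÷ 2 = 201 remainder 0
201 ÷ 2 = 100 remainder 1
100 ÷ 2 = 50 remainder 0
50 ÷ 2 = 25 remainder 0
25 ÷ 2 = 12 remainder 1
12 ÷ 2 = 6 remainder 0
6 ÷ 2 = 3 remainder 0
3 ÷ 2 = 1 remainder 1
1 ÷ 2 = 0 remainder 1
Reading remainders bottom to top: 110010010100



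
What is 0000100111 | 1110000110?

OR: 1 when either bit is 1
  0000100111
| 1110000110
------------
  1110100111
Decimal: 39 | 902 = 935



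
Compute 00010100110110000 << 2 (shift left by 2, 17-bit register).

Original: 00010100110110000 (decimal 10672)
Shift left by 2 positions
Append 2 zeros on the right
Result: 01010011011000000 (decimal 42688)
Equivalent: 10672 << 2 = 10672 × 2^2 = 42688



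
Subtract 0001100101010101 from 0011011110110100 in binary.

Method 1 - Direct subtraction (column by column from the right: bit − bit − borrow-in; if negative, add 2 and borrow 1 from the next column):
borrow: 0011000010111110
        0011011110110100
-       0001100101010101
------------------------
        0001111001011111

Method 2 - Add two's complement:
Two's complement of 0001100101010101: invert → 1110011010101010, add 1 → 1110011010101011
  0011011110110100
+ 1110011010101011
------------------
 10001111001011111  (end carry out of the top bit = 1)
Discarding the end carry: 0001111001011111
Decimal check:
  0011011110110100 = 8192 + 4096 + 1024 + 512 + 256 + 128 + 32 + 16 + 4 = 14260
  0001100101010101 = 4096 + 2048 + 256 + 64 + 16 + 4 + 1 = 6485
  14260 - 6485 = 7775, and 0001111001011111 = 4096 + 2048 + 1024 + 512 + 64 + 16 + 8 + 4 + 2 + 1 = 7775 ✓



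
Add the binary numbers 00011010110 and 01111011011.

Add column by column from the right: bit + bit + carry-in; write the sum mod 2, carry 1 when the sum is 2 or 3.
carry:  11110111100
        00011010110
+       01111011011
-------------------
       010010110001
(the carry out of the leftmost column, 0, becomes the leading bit)
Decimal check:
  00011010110 = 128 + 64 + 16 + 4 + 2 = 214
  01111011011 = 512 + 256 + 128 + 64 + 16 + 8 + 2 + 1 = 987
  214 + 987 = 1201, and 010010110001 = 1024 + 128 + 32 + 16 + 1 = 1201 ✓



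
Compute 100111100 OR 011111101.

OR: 1 when either bit is 1
  100111100
| 011111101
-----------
  111111101
Decimal: 316 | 253 = 509



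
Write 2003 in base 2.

Using repeated division by 2:
2003 ÷ 2 = 1001 remainder 1
1001 ÷ 2 = 500 remainder 1
500 ÷ 2 = 250 remainder 0
250 ÷ 2 = 125 remainder 0
125 ÷ 2 = 62 remainder 1
62 ÷ 2 = 31 remainder 0
31 ÷ 2 = 15 remainder 1
15 ÷ 2 = 7 remainder 1
7 ÷ 2 = 3 remainder 1
3 ÷ 2 = 1 remainder 1
1 ÷ 2 = 0 remainder 1
Reading remainders bottom to top: 11111010011



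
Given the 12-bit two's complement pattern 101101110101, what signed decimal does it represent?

Binary: 101101110101
Sign bit: 1 (negative)
Invert: 010010001010
Add 1:  010010001011
Magnitude: 010010001011 = 1024 + 128 + 8 + 2 + 1 = 1163
Value: -1163



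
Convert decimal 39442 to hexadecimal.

Using repeated division by 16 (digits 10–15 are A–F):
39442 ÷ 16 = 2465 remainder 2
2465 ÷ 16 = 154 remainder 1
154 ÷ 16 = 9 remainder 10 (A)
9 ÷ 16 = 0 remainder 9
Reading remainders bottom to top: 9A12



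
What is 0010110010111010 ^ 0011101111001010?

XOR: 1 when bits differ
  0010110010111010
^ 0011101111001010
------------------
  0001011101110000
Decimal: 11450 ^ 15306 = 6000



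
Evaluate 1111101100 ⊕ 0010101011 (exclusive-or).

XOR: 1 when bits differ
  1111101100
^ 0010101011
------------
  1101000111
Decimal: 1004 ^ 171 = 839



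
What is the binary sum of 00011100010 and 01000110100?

Add column by column from the right: bit + bit + carry-in; write the sum mod 2, carry 1 when the sum is 2 or 3.
carry:  00111000000
        00011100010
+       01000110100
-------------------
       001100010110
(the carry out of the leftmost column, 0, becomes the leading bit)
Decimal check:
  00011100010 = 128 + 64 + 32 + 2 = 226
  01000110100 = 512 + 32 + 16 + 4 = 564
  226 + 564 = 790, and 001100010110 = 512 + 256 + 16 + 4 + 2 = 790 ✓



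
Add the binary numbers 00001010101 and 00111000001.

Add column by column from the right: bit + bit + carry-in; write the sum mod 2, carry 1 when the sum is 2 or 3.
carry:  01110000010
        00001010101
+       00111000001
-------------------
       001000010110
(the carry out of the leftmost column, 0, becomes the leading bit)
Decimal check:
  00001010101 = 64 + 16 + 4 + 1 = 85
  00111000001 = 256 + 128 + 64 + 1 = 449
  85 + 449 = 534, and 001000010110 = 512 + 16 + 4 + 2 = 534 ✓



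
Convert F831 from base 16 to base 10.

Expand by place value (powers of 16):
Digit values: F = 15
F831 = 15 × 16^3 + 8 × 16^2 + 3 × 16^1 + 1 × 16^0
= 15 × 4096 + 8 × 256 + 3 × 16 + 1 × 1
= 61440 + 2048 + 48 + 1
= 63537



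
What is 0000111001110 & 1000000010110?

AND: 1 only when both bits are 1
  0000111001110
& 1000000010110
---------------
  0000000000110
Decimal: 462 & 4118 = 6



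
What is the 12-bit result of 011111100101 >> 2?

Original: 011111100101 (decimal 2021)
Shift right by 2 positions
Drop the 2 low bits; fill with zeros on the left
Result: 000111111001 (decimal 505)
Equivalent: 2021 >> 2 = 2021 ÷ 2^2 = 505



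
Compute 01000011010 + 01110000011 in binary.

Add column by column from the right: bit + bit + carry-in; write the sum mod 2, carry 1 when the sum is 2 or 3.
carry:  10000000100
        01000011010
+       01110000011
-------------------
       010110011101
(the carry out of the leftmost column, 0, becomes the leading bit)
Decimal check:
  01000011010 = 512 + 16 + 8 + 2 = 538
  01110000011 = 512 + 256 + 128 + 2 + 1 = 899
  538 + 899 = 1437, and 010110011101 = 1024 + 256 + 128 + 16 + 8 + 4 + 1 = 1437 ✓



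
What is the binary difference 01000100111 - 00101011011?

Method 1 - Direct subtraction (column by column from the right: bit − bit − borrow-in; if negative, add 2 and borrow 1 from the next column):
borrow: 01110110000
        01000100111
-       00101011011
-------------------
        00011001100

Method 2 - Add two's complement:
Two's complement of 00101011011: invert → 11010100100, add 1 → 11010100101
  01000100111
+ 11010100101
-------------
 100011001100  (end carry out of the top bit = 1)
Discarding the end carry: 00011001100
Decimal check:
  01000100111 = 512 + 32 + 4 + 2 + 1 = 551
  00101011011 = 256 + 64 + 16 + 8 + 2 + 1 = 347
  551 - 347 = 204, and 00011001100 = 128 + 64 + 8 + 4 = 204 ✓



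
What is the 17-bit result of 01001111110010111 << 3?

Original: 01001111110010111 (decimal 40855)
Shift left by 3 positions
Append 3 zeros on the right and drop the 3 high bits that overflow the 17-bit width
Result: 01111110010111000 (decimal 64696)
Equivalent: 40855 << 3 = 40855 × 2^3 = 326840, truncated to 17 bits = 64696



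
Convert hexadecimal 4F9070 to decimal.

Expand by place value (powers of 16):
Digit values: F = 15
4F9070 = 4 × 16^5 + 15 × 16^4 + 9 × 16^3 + 0 × 16^2 + 7 × 16^1 + 0 × 16^0
= 4 × 1048576 + 15 × 65536 + 9 × 4096 + 0 × 256 + 7 × 16 + 0 × 1
= 4194304 + 983040 + 36864 + 0 + 112 + 0
= 5214320



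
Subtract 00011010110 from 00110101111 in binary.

Method 1 - Direct subtraction (column by column from the right: bit − bit − borrow-in; if negative, add 2 and borrow 1 from the next column):
borrow: 00110100000
        00110101111
-       00011010110
-------------------
        00011011001

Method 2 - Add two's complement:
Two's complement of 00011010110: invert → 11100101001, add 1 → 11100101010
  00110101111
+ 11100101010
-------------
 100011011001  (end carry out of the top bit = 1)
Discarding the end carry: 00011011001
Decimal check:
  00110101111 = 256 + 128 + 32 + 8 + 4 + 2 + 1 = 431
  00011010110 = 128 + 64 + 16 + 4 + 2 = 214
  431 - 214 = 217, and 00011011001 = 128 + 64 + 16 + 8 + 1 = 217 ✓



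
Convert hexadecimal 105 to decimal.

Expand by place value (powers of 16):
105 = 1 × 16^2 + 0 × 16^1 + 5 × 16^0
= 1 × 256 + 0 × 16 + 5 × 1
= 256 + 0 + 5
= 261



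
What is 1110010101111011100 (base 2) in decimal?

Sum of powers of 2 for each 1-bit:
2^2 + 2^3 + 2^4 + 2^6 + 2^7 + 2^8 + 2^9 + 2^11 + 2^13 + 2^16 + 2^17 + 2^18
= 4 + 8 + 16 + 64 + 128 + 256 + 512 + 2048 + 8192 + 65536 + 131072 + 262144
= 469980



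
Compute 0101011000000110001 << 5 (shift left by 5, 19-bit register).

Original: 0101011000000110001 (decimal 176177)
Shift left by 5 positions
Append 5 zeros on the right and drop the 5 high bits that overflow the 19-bit width
Result: 1100000011000100000 (decimal 394784)
Equivalent: 176177 << 5 = 176177 × 2^5 = 5637664, truncated to 19 bits = 394784



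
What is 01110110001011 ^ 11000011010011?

XOR: 1 when bits differ
  01110110001011
^ 11000011010011
----------------
  10110101011000
Decimal: 7563 ^ 12499 = 11608



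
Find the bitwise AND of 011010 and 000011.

AND: 1 only when both bits are 1
  011010
& 000011
--------
  000010
Decimal: 26 & 3 = 2



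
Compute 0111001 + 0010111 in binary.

Add column by column from the right: bit + bit + carry-in; write the sum mod 2, carry 1 when the sum is 2 or 3.
carry:  1111110
        0111001
+       0010111
---------------
       01010000
(the carry out of the leftmost column, 0, becomes the leading bit)
Decimal check:
  0111001 = 32 + 16 + 8 + 1 = 57
  0010111 = 16 + 4 + 2 + 1 = 23
  57 + 23 = 80, and 01010000 = 64 + 16 = 80 ✓



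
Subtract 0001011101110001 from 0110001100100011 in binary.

Method 1 - Direct subtraction (column by column from the right: bit − bit − borrow-in; if negative, add 2 and borrow 1 from the next column):
borrow: 0011111111100000
        0110001100100011
-       0001011101110001
------------------------
        0100101110110010

Method 2 - Add two's complement:
Two's complement of 0001011101110001: invert → 1110100010001110, add 1 → 1110100010001111
  0110001100100011
+ 1110100010001111
------------------
 10100101110110010  (end carry out of the top bit = 1)
Discarding the end carry: 0100101110110010
Decimal check:
  0110001100100011 = 16384 + 8192 + 512 + 256 + 32 + 2 + 1 = 25379
  0001011101110001 = 4096 + 1024 + 512 + 256 + 64 + 32 + 16 + 1 = 6001
  25379 - 6001 = 19378, and 0100101110110010 = 16384 + 2048 + 512 + 256 + 128 + 32 + 16 + 2 = 19378 ✓



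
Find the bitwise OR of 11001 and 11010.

OR: 1 when either bit is 1
  11001
| 11010
-------
  11011
Decimal: 25 | 26 = 27



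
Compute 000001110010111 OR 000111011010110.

OR: 1 when either bit is 1
  000001110010111
| 000111011010110
-----------------
  000111111010111
Decimal: 919 | 3798 = 4055



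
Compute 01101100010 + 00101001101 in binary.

Add column by column from the right: bit + bit + carry-in; write the sum mod 2, carry 1 when the sum is 2 or 3.
carry:  11010000000
        01101100010
+       00101001101
-------------------
       010010101111
(the carry out of the leftmost column, 0, becomes the leading bit)
Decimal check:
  01101100010 = 512 + 256 + 64 + 32 + 2 = 866
  00101001101 = 256 + 64 + 8 + 4 + 1 = 333
  866 + 333 = 1199, and 010010101111 = 1024 + 128 + 32 + 8 + 4 + 2 + 1 = 1199 ✓



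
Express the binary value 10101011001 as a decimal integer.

Sum of powers of 2 for each 1-bit:
2^0 + 2^3 + 2^4 + 2^6 + 2^8 + 2^10
= 1 + 8 + 16 + 64 + 256 + 1024
= 1369



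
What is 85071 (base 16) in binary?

Convert each hex digit to 4 bits:
  8 = 1000
  5 = 0101
  0 = 0000
  7 = 0111
  1 = 0001
Concatenate: 10000101000001110001



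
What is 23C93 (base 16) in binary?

Convert each hex digit to 4 bits:
  2 = 0010
  3 = 0011
  C = 1100
  9 = 1001
  3 = 0011
Concatenate: 00100011110010010011



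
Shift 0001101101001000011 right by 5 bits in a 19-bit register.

Original: 0001101101001000011 (decimal 55875)
Shift right by 5 positions
Drop the 5 low bits; fill with zeros on the left
Result: 0000000011011010010 (decimal 1746)
Equivalent: 55875 >> 5 = 55875 ÷ 2^5 = 1746



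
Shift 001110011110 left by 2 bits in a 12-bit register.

Original: 001110011110 (decimal 926)
Shift left by 2 positions
Append 2 zeros on the right
Result: 111001111000 (decimal 3704)
Equivalent: 926 << 2 = 926 × 2^2 = 3704



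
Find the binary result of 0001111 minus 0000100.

Method 1 - Direct subtraction (column by column from the right: bit − bit − borrow-in; if negative, add 2 and borrow 1 from the next column):
borrow: 0000000
        0001111
-       0000100
---------------
        0001011

Method 2 - Add two's complement:
Two's complement of 0000100: invert → 1111011, add 1 → 1111100
  0001111
+ 1111100
---------
 10001011  (end carry out of the top bit = 1)
Discarding the end carry: 0001011
Decimal check:
  0001111 = 8 + 4 + 2 + 1 = 15
  0000100 = 4
  15 - 4 = 11, and 0001011 = 8 + 2 + 1 = 11 ✓



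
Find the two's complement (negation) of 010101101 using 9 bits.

Original: 010101101
Step 1 - Invert all bits: 101010010
Step 2 - Add 1: 101010011
Verification: 010101101 + 101010011 = 1000000000; discarding the end carry (carry out of the top bit) leaves the 9-bit value 000000000, as required for x + (-x)



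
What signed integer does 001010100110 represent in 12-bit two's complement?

Binary: 001010100110
Sign bit: 0 (non-negative)
Read directly as an unsigned value:
001010100110 = 512 + 128 + 32 + 4 + 2 = 678
Value: 678



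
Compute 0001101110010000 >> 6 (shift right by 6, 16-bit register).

Original: 0001101110010000 (decimal 7056)
Shift right by 6 positions
Drop the 6 low bits; fill with zeros on the left
Result: 0000000001101110 (decimal 110)
Equivalent: 7056 >> 6 = 7056 ÷ 2^6 = 110



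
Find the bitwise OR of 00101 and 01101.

OR: 1 when either bit is 1
  00101
| 01101
-------
  01101
Decimal: 5 | 13 = 13



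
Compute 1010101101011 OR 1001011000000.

OR: 1 when either bit is 1
  1010101101011
| 1001011000000
---------------
  1011111101011
Decimal: 5483 | 4800 = 6123



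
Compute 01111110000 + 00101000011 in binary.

Add column by column from the right: bit + bit + carry-in; write the sum mod 2, carry 1 when the sum is 2 or 3.
carry:  11110000000
        01111110000
+       00101000011
-------------------
       010100110011
(the carry out of the leftmost column, 0, becomes the leading bit)
Decimal check:
  01111110000 = 512 + 256 + 128 + 64 + 32 + 16 = 1008
  00101000011 = 256 + 64 + 2 + 1 = 323
  1008 + 323 = 1331, and 010100110011 = 1024 + 256 + 32 + 16 + 2 + 1 = 1331 ✓



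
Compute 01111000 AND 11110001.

AND: 1 only when both bits are 1
  01111000
& 11110001
----------
  01110000
Decimal: 120 & 241 = 112



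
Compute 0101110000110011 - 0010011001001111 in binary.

Method 1 - Direct subtraction (column by column from the right: bit − bit − borrow-in; if negative, add 2 and borrow 1 from the next column):
borrow: 0100111110011000
        0101110000110011
-       0010011001001111
------------------------
        0011010111100100

Method 2 - Add two's complement:
Two's complement of 0010011001001111: invert → 1101100110110000, add 1 → 1101100110110001
  0101110000110011
+ 1101100110110001
------------------
 10011010111100100  (end carry out of the top bit = 1)
Discarding the end carry: 0011010111100100
Decimal check:
  0101110000110011 = 16384 + 4096 + 2048 + 1024 + 32 + 16 + 2 + 1 = 23603
  0010011001001111 = 8192 + 1024 + 512 + 64 + 8 + 4 + 2 + 1 = 9807
  23603 - 9807 = 13796, and 0011010111100100 = 8192 + 4096 + 1024 + 256 + 128 + 64 + 32 + 4 = 13796 ✓



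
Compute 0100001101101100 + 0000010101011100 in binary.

Add column by column from the right: bit + bit + carry-in; write the sum mod 2, carry 1 when the sum is 2 or 3.
carry:  0000111011111000
        0100001101101100
+       0000010101011100
------------------------
       00100100011001000
(the carry out of the leftmost column, 0, becomes the leading bit)
Decimal check:
  0100001101101100 = 16384 + 512 + 256 + 64 + 32 + 8 + 4 = 17260
  0000010101011100 = 1024 + 256 + 64 + 16 + 8 + 4 = 1372
  17260 + 1372 = 18632, and 00100100011001000 = 16384 + 2048 + 128 + 64 + 8 = 18632 ✓



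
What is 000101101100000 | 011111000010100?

OR: 1 when either bit is 1
  000101101100000
| 011111000010100
-----------------
  011111101110100
Decimal: 2912 | 15892 = 16244



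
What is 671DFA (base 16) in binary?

Convert each hex digit to 4 bits:
  6 = 0110
  7 = 0111
  1 = 0001
  D = 1101
  F = 1111
  A = 1010
Concatenate: 011001110001110111111010



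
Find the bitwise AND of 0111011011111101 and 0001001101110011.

AND: 1 only when both bits are 1
  0111011011111101
& 0001001101110011
------------------
  0001001001110001
Decimal: 30461 & 4979 = 4721



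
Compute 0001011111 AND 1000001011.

AND: 1 only when both bits are 1
  0001011111
& 1000001011
------------
  0000001011
Decimal: 95 & 523 = 11



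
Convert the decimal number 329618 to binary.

Using repeated division by 2:
329618 ÷ 2 = 164809 remainder 0
164809 ÷ 2 = 82404 remainder 1
82404 ÷ 2 = 41202 remainder 0
41202 ÷ 2 = 20601 remainder 0
20601 ÷ 2 = 10300 remainder 1
10300 ÷ 2 = 5150 remainder 0
5150 ÷ 2 = 2575 remainder 0
2575 ÷ 2 = 1287 remainder 1
1287 ÷ 2 = 643 remainder 1
643 ÷ 2 = 321 remainder 1
321 ÷ 2 = 160 remainder 1
160 ÷ 2 = 80 remainder 0
80 ÷ 2 = 40 remainder 0
40 ÷ 2 = 20 remainder 0
20 ÷ 2 = 10 remainder 0
10 ÷ 2 = 5 remainder 0
5 ÷ 2 = 2 remainder 1
2 ÷ 2 = 1 remainder 0
1 ÷ 2 = 0 remainder 1
Reading remainders bottom to top: 1010000011110010010



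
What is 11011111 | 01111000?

OR: 1 when either bit is 1
  11011111
| 01111000
----------
  11111111
Decimal: 223 | 120 = 255



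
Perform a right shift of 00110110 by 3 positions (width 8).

Original: 00110110 (decimal 54)
Shift right by 3 positions
Drop the 3 low bits; fill with zeros on the left
Result: 00000110 (decimal 6)
Equivalent: 54 >> 3 = 54 ÷ 2^3 = 6



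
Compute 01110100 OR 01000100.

OR: 1 when either bit is 1
  01110100
| 01000100
----------
  01110100
Decimal: 116 | 68 = 116



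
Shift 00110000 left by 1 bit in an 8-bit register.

Original: 00110000 (decimal 48)
Shift left by 1 position
Append 1 zero on the right
Result: 01100000 (decimal 96)
Equivalent: 48 << 1 = 48 × 2^1 = 96



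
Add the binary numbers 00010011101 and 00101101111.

Add column by column from the right: bit + bit + carry-in; write the sum mod 2, carry 1 when the sum is 2 or 3.
carry:  01111111110
        00010011101
+       00101101111
-------------------
       001000001100
(the carry out of the leftmost column, 0, becomes the leading bit)
Decimal check:
  00010011101 = 128 + 16 + 8 + 4 + 1 = 157
  00101101111 = 256 + 64 + 32 + 8 + 4 + 2 + 1 = 367
  157 + 367 = 524, and 001000001100 = 512 + 8 + 4 = 524 ✓



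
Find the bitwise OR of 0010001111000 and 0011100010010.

OR: 1 when either bit is 1
  0010001111000
| 0011100010010
---------------
  0011101111010
Decimal: 1144 | 1810 = 1914



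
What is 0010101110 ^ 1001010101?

XOR: 1 when bits differ
  0010101110
^ 1001010101
------------
  1011111011
Decimal: 174 ^ 597 = 763



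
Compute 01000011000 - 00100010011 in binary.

Method 1 - Direct subtraction (column by column from the right: bit − bit − borrow-in; if negative, add 2 and borrow 1 from the next column):
borrow: 01000001110
        01000011000
-       00100010011
-------------------
        00100000101

Method 2 - Add two's complement:
Two's complement of 00100010011: invert → 11011101100, add 1 → 11011101101
  01000011000
+ 11011101101
-------------
 100100000101  (end carry out of the top bit = 1)
Discarding the end carry: 00100000101
Decimal check:
  01000011000 = 512 + 16 + 8 = 536
  00100010011 = 256 + 16 + 2 + 1 = 275
  536 - 275 = 261, and 00100000101 = 256 + 4 + 1 = 261 ✓



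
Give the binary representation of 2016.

Using repeated division by 2:
2016 ÷ 2 = 1008 remainder 0
1008 ÷ 2 = 504 remainder 0
504 ÷ 2 = 252 remainder 0
252 ÷ 2 = 126 remainder 0
126 ÷ 2 = 63 remainder 0
63 ÷ 2 = 31 remainder 1
31 ÷ 2 = 15 remainder 1
15 ÷ 2 = 7 remainder 1
7 ÷ 2 = 3 remainder 1
3 ÷ 2 = 1 remainder 1
1 ÷ 2 = 0 remainder 1
Reading remainders bottom to top: 11111100000

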